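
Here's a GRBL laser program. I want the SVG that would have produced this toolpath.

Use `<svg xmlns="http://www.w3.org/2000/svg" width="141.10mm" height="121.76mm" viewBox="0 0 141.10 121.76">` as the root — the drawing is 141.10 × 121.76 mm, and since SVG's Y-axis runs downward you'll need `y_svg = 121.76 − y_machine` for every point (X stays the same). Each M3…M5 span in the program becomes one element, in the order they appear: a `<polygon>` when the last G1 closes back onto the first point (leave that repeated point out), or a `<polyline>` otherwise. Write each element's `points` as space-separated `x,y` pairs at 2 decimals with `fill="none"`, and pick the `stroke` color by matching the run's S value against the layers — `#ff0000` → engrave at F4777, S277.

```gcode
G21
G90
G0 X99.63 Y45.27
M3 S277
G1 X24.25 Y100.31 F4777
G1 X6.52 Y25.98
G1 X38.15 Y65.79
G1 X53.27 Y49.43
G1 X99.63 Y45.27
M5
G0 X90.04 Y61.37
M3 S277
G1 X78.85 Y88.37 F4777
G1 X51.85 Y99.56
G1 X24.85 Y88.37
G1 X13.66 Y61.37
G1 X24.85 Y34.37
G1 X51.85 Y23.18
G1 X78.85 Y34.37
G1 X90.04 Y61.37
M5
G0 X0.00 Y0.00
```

<svg xmlns="http://www.w3.org/2000/svg" width="141.10mm" height="121.76mm" viewBox="0 0 141.10 121.76">
  <polygon points="99.63,76.49 24.25,21.45 6.52,95.78 38.15,55.97 53.27,72.33" fill="none" stroke="#ff0000"/>
  <polygon points="90.04,60.39 78.85,33.39 51.85,22.20 24.85,33.39 13.66,60.39 24.85,87.39 51.85,98.58 78.85,87.39" fill="none" stroke="#ff0000"/>
</svg>

Each laser-on run becomes one SVG element. Flip Y back into SVG space with y_svg = 121.76 − y_machine. Every run uses S277, so all elements get stroke `#ff0000` (engrave).

Run 1: The run returns to its start, so emit a `<polygon>` with points (Y-flipped): 99.63,76.49 24.25,21.45 6.52,95.78 38.15,55.97 53.27,72.33.

Run 2: The run returns to its start, so emit a `<polygon>` with points (Y-flipped): 90.04,60.39 78.85,33.39 51.85,22.20 24.85,33.39 13.66,60.39 24.85,87.39 51.85,98.58 78.85,87.39.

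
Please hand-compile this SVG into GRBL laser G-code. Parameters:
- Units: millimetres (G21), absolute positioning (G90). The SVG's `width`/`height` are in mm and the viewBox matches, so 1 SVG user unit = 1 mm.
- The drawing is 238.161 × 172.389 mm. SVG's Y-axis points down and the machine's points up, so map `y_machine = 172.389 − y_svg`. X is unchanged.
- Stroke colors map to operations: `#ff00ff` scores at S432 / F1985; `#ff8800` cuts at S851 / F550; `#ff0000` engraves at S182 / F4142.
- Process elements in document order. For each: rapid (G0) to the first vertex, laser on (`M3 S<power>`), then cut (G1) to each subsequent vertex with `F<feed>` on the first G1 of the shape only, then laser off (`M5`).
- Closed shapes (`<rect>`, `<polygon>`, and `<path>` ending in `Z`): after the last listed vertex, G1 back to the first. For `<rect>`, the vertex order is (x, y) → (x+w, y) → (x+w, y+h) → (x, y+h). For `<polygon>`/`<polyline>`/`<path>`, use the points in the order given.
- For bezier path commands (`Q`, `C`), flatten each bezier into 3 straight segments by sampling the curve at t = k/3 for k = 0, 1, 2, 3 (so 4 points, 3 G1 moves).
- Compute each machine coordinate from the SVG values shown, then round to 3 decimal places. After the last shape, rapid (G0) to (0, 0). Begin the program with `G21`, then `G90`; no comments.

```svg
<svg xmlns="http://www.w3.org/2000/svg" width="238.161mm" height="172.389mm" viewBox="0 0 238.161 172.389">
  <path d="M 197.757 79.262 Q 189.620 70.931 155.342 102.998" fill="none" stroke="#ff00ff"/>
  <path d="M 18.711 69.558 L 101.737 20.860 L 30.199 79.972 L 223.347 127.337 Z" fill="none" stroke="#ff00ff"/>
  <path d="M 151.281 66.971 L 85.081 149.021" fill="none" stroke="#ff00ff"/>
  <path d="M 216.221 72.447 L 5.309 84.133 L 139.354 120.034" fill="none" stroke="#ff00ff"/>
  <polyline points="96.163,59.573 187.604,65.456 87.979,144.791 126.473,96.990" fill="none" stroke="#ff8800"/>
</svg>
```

G21
G90
G0 X197.757 Y93.127
M3 S432
G1 X189.428 Y94.192 F1985
G1 X175.289 Y86.280
G1 X155.342 Y69.391
M5
G0 X18.711 Y102.831
M3 S432
G1 X101.737 Y151.529 F1985
G1 X30.199 Y92.417
G1 X223.347 Y45.052
G1 X18.711 Y102.831
M5
G0 X151.281 Y105.418
M3 S432
G1 X85.081 Y23.368 F1985
M5
G0 X216.221 Y99.942
M3 S432
G1 X5.309 Y88.256 F1985
G1 X139.354 Y52.355
M5
G0 X96.163 Y112.816
M3 S851
G1 X187.604 Y106.933 F550
G1 X87.979 Y27.598
G1 X126.473 Y75.399
M5
G0 X0.000 Y0.000

Since the viewBox matches the mm dimensions, user units are millimetres directly. The only transform is the Y-flip y_m = 172.389 − y_svg.

Shape 1 is a quadratic bezier drawn with `<path>`. Its stroke #ff00ff means score at S432, F1985. After flipping Y the toolpath is (197.757,93.127) → (189.428,94.192) → (175.289,86.280) → (155.342,69.391).

Shape 2 is a closed polygon drawn with `<path>`. Its stroke #ff00ff means score at S432, F1985. After flipping Y the toolpath is (18.711,102.831) → (101.737,151.529) → (30.199,92.417) → (223.347,45.052) → (18.711,102.831), returning to the start.

Shape 3 is a line segment drawn with `<path>`. Its stroke #ff00ff means score at S432, F1985. After flipping Y the toolpath is (151.281,105.418) → (85.081,23.368).

Shape 4 is a open polyline drawn with `<path>`. Its stroke #ff00ff means score at S432, F1985. After flipping Y the toolpath is (216.221,99.942) → (5.309,88.256) → (139.354,52.355).

Shape 5 is a open polyline drawn with `<polyline>`. Its stroke #ff8800 means cut at S851, F550. After flipping Y the toolpath is (96.163,112.816) → (187.604,106.933) → (87.979,27.598) → (126.473,75.399).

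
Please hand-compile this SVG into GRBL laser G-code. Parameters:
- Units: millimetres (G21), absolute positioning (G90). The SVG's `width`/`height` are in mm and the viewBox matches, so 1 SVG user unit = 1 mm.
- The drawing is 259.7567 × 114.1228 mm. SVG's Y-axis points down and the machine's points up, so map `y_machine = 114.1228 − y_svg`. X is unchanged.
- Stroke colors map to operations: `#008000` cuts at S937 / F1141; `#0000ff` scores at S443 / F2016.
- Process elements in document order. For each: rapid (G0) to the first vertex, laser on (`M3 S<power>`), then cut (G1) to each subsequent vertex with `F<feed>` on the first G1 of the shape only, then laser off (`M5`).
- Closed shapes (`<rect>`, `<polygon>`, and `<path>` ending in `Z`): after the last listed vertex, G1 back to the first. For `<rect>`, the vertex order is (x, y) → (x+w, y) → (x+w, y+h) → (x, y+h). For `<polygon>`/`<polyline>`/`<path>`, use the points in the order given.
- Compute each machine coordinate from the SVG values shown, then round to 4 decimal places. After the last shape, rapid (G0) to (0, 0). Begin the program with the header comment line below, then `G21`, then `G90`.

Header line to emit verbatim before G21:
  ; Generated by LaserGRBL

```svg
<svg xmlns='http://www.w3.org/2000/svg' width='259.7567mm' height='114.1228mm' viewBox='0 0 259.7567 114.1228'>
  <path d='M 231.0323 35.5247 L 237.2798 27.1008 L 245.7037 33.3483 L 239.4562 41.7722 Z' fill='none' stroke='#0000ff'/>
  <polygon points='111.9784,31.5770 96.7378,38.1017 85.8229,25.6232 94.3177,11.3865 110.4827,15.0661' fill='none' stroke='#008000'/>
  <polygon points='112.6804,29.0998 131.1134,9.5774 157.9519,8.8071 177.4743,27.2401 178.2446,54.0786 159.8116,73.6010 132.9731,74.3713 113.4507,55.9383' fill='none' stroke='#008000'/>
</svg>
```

1 u = 1 mm; y_m = 114.1228 − y.

[1] `<path>` regular polygon, #0000ff→score S443 F2016: (231.0323,78.5981) → (237.2798,87.0220) → (245.7037,80.7745) → (239.4562,72.3506) → (231.0323,78.5981) (closed)

[2] `<polygon>` regular polygon, #008000→cut S937 F1141: (111.9784,82.5458) → (96.7378,76.0211) → (85.8229,88.4996) → (94.3177,102.7363) → (110.4827,99.0567) → (111.9784,82.5458) (closed)

[3] `<polygon>` regular polygon, #008000→cut S937 F1141: (112.6804,85.0230) → (131.1134,104.5454) → (157.9519,105.3157) → (177.4743,86.8827) → (178.2446,60.0442) → (159.8116,40.5218) → (132.9731,39.7515) → (113.4507,58.1845) → (112.6804,85.0230) (closed)

; Generated by LaserGRBL
G21
G90
G0 X231.0323 Y78.5981
M3 S443
G1 X237.2798 Y87.0220 F2016
G1 X245.7037 Y80.7745
G1 X239.4562 Y72.3506
G1 X231.0323 Y78.5981
M5
G0 X111.9784 Y82.5458
M3 S937
G1 X96.7378 Y76.0211 F1141
G1 X85.8229 Y88.4996
G1 X94.3177 Y102.7363
G1 X110.4827 Y99.0567
G1 X111.9784 Y82.5458
M5
G0 X112.6804 Y85.0230
M3 S937
G1 X131.1134 Y104.5454 F1141
G1 X157.9519 Y105.3157
G1 X177.4743 Y86.8827
G1 X178.2446 Y60.0442
G1 X159.8116 Y40.5218
G1 X132.9731 Y39.7515
G1 X113.4507 Y58.1845
G1 X112.6804 Y85.0230
M5
G0 X0.0000 Y0.0000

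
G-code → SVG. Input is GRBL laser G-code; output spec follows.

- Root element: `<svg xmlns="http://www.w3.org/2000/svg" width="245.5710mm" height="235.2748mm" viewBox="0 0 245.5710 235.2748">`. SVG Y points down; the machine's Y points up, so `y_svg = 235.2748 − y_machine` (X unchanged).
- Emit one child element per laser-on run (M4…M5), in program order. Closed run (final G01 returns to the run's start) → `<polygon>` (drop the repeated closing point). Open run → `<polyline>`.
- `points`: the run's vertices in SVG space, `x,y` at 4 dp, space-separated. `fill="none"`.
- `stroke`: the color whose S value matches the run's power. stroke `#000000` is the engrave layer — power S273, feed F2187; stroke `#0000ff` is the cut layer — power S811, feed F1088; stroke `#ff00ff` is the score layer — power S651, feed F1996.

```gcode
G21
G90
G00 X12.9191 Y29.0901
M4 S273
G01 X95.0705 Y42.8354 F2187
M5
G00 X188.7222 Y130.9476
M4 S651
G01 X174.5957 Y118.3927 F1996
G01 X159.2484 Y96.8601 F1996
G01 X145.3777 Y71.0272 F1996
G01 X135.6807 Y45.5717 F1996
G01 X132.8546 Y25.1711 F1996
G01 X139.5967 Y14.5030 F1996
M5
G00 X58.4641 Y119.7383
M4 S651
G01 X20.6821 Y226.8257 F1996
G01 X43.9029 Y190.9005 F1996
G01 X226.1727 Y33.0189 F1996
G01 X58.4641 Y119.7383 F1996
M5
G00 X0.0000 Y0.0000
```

Each laser-on run becomes one SVG element. Flip Y back into SVG space with y_svg = 235.2748 − y_machine.

Run 1: the run's S273 means `#000000` (engrave). The run is open, so emit a `<polyline>` with points (Y-flipped): 12.9191,206.1847 95.0705,192.4394.

Run 2: S651 ⇒ score layer `#ff00ff`. The run is open, so emit a `<polyline>` with points (Y-flipped): 188.7222,104.3272 174.5957,116.8821 159.2484,138.4147 145.3777,164.2476 135.6807,189.7031 132.8546,210.1037 139.5967,220.7718.

Run 3: the run's S651 means `#ff00ff` (score). The run returns to its start, so emit a `<polygon>` with points (Y-flipped): 58.4641,115.5365 20.6821,8.4491 43.9029,44.3743 226.1727,202.2559.

<svg xmlns="http://www.w3.org/2000/svg" width="245.5710mm" height="235.2748mm" viewBox="0 0 245.5710 235.2748">
  <polyline points="12.9191,206.1847 95.0705,192.4394" fill="none" stroke="#000000"/>
  <polyline points="188.7222,104.3272 174.5957,116.8821 159.2484,138.4147 145.3777,164.2476 135.6807,189.7031 132.8546,210.1037 139.5967,220.7718" fill="none" stroke="#ff00ff"/>
  <polygon points="58.4641,115.5365 20.6821,8.4491 43.9029,44.3743 226.1727,202.2559" fill="none" stroke="#ff00ff"/>
</svg>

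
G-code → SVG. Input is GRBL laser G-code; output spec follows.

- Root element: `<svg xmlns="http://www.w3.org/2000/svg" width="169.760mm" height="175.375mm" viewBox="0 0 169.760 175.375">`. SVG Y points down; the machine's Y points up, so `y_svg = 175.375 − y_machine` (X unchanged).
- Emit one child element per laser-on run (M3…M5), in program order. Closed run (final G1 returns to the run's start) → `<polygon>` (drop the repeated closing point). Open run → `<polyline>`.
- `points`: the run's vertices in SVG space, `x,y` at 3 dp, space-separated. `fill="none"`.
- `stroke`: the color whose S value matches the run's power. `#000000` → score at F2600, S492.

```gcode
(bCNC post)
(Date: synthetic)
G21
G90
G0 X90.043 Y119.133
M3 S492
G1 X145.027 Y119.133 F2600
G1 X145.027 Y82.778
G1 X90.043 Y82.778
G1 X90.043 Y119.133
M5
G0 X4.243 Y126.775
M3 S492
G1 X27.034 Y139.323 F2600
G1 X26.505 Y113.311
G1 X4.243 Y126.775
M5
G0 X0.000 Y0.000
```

Machine Y-up, SVG Y-down with viewBox height 175.375, so y_svg = 175.375 − y_machine; X carries over. Every run uses S492, so all elements get stroke `#000000` (score).

Run 1: The run returns to its start, so emit a `<polygon>` with points (Y-flipped): 90.043,56.242 145.027,56.242 145.027,92.597 90.043,92.597.

Run 2: The run returns to its start, so emit a `<polygon>` with points (Y-flipped): 4.243,48.600 27.034,36.052 26.505,62.064.

<svg xmlns="http://www.w3.org/2000/svg" width="169.760mm" height="175.375mm" viewBox="0 0 169.760 175.375">
  <polygon points="90.043,56.242 145.027,56.242 145.027,92.597 90.043,92.597" fill="none" stroke="#000000"/>
  <polygon points="4.243,48.600 27.034,36.052 26.505,62.064" fill="none" stroke="#000000"/>
</svg>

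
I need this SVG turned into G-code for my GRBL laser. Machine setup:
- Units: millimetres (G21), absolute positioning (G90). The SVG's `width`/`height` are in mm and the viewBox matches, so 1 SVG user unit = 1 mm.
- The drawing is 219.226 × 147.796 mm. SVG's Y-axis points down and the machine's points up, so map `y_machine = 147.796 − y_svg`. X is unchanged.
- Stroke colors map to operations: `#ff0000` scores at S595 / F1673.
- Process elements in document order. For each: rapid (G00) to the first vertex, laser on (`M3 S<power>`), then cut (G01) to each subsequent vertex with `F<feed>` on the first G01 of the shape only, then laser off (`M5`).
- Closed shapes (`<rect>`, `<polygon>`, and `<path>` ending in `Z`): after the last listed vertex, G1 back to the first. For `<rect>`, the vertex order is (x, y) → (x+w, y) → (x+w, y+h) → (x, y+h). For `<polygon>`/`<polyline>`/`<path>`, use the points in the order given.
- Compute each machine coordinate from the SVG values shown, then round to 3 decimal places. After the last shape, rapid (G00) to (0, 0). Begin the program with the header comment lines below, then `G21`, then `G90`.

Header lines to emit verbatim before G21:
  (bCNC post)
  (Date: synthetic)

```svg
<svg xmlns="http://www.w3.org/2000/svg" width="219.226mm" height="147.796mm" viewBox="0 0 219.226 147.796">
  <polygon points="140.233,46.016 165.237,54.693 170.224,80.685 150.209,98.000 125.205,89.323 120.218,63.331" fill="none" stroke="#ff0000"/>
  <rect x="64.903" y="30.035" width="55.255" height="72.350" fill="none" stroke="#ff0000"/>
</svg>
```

Since the viewBox matches the mm dimensions, user units are millimetres directly. The only transform is the Y-flip y_m = 147.796 − y_svg.

Shape 1 is a regular polygon drawn with `<polygon>`. Its stroke #ff0000 means score at S595, F1673. After flipping Y the toolpath is (140.233,101.780) → (165.237,93.103) → (170.224,67.111) → (150.209,49.796) → (125.205,58.473) → (120.218,84.465) → (140.233,101.780), returning to the start.

Shape 2 is a rectangle drawn with `<rect>`. Its stroke #ff0000 means score at S595, F1673. After flipping Y the toolpath is (64.903,117.761) → (120.158,117.761) → (120.158,45.411) → (64.903,45.411) → (64.903,117.761), returning to the start.

(bCNC post)
(Date: synthetic)
G21
G90
G00 X140.233 Y101.780
M3 S595
G01 X165.237 Y93.103 F1673
G01 X170.224 Y67.111
G01 X150.209 Y49.796
G01 X125.205 Y58.473
G01 X120.218 Y84.465
G01 X140.233 Y101.780
M5
G00 X64.903 Y117.761
M3 S595
G01 X120.158 Y117.761 F1673
G01 X120.158 Y45.411
G01 X64.903 Y45.411
G01 X64.903 Y117.761
M5
G00 X0.000 Y0.000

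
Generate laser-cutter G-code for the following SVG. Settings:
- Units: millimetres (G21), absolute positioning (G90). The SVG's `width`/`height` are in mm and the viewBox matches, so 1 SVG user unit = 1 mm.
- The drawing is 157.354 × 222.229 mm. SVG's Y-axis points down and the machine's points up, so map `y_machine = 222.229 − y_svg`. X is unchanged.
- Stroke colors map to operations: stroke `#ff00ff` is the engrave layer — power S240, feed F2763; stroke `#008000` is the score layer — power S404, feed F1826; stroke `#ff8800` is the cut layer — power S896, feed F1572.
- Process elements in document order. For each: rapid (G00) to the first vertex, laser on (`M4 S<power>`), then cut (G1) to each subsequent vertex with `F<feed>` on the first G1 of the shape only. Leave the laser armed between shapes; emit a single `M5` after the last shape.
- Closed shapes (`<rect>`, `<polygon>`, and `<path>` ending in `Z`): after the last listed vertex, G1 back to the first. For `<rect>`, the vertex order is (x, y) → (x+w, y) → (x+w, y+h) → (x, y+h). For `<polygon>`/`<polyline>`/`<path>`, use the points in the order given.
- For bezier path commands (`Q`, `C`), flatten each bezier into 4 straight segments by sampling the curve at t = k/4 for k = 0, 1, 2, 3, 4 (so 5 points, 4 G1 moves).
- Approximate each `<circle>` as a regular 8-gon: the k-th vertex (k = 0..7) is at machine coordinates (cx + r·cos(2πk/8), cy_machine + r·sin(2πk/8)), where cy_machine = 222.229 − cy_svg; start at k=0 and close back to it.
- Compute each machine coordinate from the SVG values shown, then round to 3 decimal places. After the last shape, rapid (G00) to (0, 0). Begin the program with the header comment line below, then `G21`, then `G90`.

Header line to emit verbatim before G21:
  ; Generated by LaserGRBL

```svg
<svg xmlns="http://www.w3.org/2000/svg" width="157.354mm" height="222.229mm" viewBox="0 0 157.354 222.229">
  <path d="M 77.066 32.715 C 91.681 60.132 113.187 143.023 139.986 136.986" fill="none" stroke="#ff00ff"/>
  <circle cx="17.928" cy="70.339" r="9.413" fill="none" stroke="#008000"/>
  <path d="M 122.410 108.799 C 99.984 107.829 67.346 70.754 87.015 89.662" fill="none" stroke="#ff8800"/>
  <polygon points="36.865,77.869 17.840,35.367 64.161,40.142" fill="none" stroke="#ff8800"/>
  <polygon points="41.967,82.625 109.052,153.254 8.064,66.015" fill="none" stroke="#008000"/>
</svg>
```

; Generated by LaserGRBL
G21
G90
G00 X77.066 Y189.514
M4 S240
G1 X89.294 Y160.806 F2763
G1 X103.957 Y124.833
G1 X120.904 Y95.133
G1 X139.986 Y85.243
G00 X27.341 Y151.890
M4 S404
G1 X24.584 Y158.546 F1826
G1 X17.928 Y161.303
G1 X11.272 Y158.546
G1 X8.515 Y151.890
G1 X11.272 Y145.234
G1 X17.928 Y142.477
G1 X24.584 Y145.234
G1 X27.341 Y151.890
G00 X122.410 Y113.430
M4 S896
G1 X104.653 Y119.488 F1572
G1 X88.927 Y130.453
G1 X81.094 Y137.690
G1 X87.015 Y132.567
G00 X36.865 Y144.360
M4 S896
G1 X17.840 Y186.862 F1572
G1 X64.161 Y182.087
G1 X36.865 Y144.360
G00 X41.967 Y139.604
M4 S404
G1 X109.052 Y68.975 F1826
G1 X8.064 Y156.214
G1 X41.967 Y139.604
M5
G00 X0.000 Y0.000

Since the viewBox matches the mm dimensions, user units are millimetres directly. The only transform is the Y-flip y_m = 222.229 − y_svg.

Shape 1 is a cubic bezier drawn with `<path>`. Its stroke #ff00ff means engrave at S240, F2763. After flipping Y the toolpath is (77.066,189.514) → (89.294,160.806) → (103.957,124.833) → (120.904,95.133) → (139.986,85.243).

Shape 2 is a circle drawn with `<circle>`. Its stroke #008000 means score at S404, F1826. After flipping Y the toolpath is (27.341,151.890) → (24.584,158.546) → (17.928,161.303) → (11.272,158.546) → (8.515,151.890) → (11.272,145.234) → (17.928,142.477) → (24.584,145.234) → (27.341,151.890), returning to the start.

Shape 3 is a cubic bezier drawn with `<path>`. Its stroke #ff8800 means cut at S896, F1572. After flipping Y the toolpath is (122.410,113.430) → (104.653,119.488) → (88.927,130.453) → (81.094,137.690) → (87.015,132.567).

Shape 4 is a regular polygon drawn with `<polygon>`. Its stroke #ff8800 means cut at S896, F1572. After flipping Y the toolpath is (36.865,144.360) → (17.840,186.862) → (64.161,182.087) → (36.865,144.360), returning to the start.

Shape 5 is a closed polygon drawn with `<polygon>`. Its stroke #008000 means score at S404, F1826. After flipping Y the toolpath is (41.967,139.604) → (109.052,68.975) → (8.064,156.214) → (41.967,139.604), returning to the start.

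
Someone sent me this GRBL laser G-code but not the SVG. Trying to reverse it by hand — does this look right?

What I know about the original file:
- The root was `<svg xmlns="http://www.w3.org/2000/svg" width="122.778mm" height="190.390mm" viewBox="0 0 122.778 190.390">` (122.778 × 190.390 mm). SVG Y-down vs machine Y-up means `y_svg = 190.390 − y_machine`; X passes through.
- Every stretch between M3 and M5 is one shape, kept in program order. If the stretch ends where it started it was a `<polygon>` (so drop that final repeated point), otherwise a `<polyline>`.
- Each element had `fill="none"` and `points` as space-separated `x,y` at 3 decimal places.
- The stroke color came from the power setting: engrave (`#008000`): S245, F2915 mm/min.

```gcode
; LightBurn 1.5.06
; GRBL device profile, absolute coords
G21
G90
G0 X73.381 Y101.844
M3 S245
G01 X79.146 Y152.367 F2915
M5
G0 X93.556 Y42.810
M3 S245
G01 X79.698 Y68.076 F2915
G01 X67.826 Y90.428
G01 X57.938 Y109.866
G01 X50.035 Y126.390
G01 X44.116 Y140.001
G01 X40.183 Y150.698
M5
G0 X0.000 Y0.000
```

Each laser-on run becomes one SVG element. Flip Y back into SVG space with y_svg = 190.390 − y_machine. Every run uses S245, so all elements get stroke `#008000` (engrave).

Run 1: The run is open, so emit a `<polyline>` with points (Y-flipped): 73.381,88.546 79.146,38.023.

Run 2: The run is open, so emit a `<polyline>` with points (Y-flipped): 93.556,147.580 79.698,122.314 67.826,99.962 57.938,80.524 50.035,64.000 44.116,50.389 40.183,39.692.

<svg xmlns="http://www.w3.org/2000/svg" width="122.778mm" height="190.390mm" viewBox="0 0 122.778 190.390">
  <polyline points="73.381,88.546 79.146,38.023" fill="none" stroke="#008000"/>
  <polyline points="93.556,147.580 79.698,122.314 67.826,99.962 57.938,80.524 50.035,64.000 44.116,50.389 40.183,39.692" fill="none" stroke="#008000"/>
</svg>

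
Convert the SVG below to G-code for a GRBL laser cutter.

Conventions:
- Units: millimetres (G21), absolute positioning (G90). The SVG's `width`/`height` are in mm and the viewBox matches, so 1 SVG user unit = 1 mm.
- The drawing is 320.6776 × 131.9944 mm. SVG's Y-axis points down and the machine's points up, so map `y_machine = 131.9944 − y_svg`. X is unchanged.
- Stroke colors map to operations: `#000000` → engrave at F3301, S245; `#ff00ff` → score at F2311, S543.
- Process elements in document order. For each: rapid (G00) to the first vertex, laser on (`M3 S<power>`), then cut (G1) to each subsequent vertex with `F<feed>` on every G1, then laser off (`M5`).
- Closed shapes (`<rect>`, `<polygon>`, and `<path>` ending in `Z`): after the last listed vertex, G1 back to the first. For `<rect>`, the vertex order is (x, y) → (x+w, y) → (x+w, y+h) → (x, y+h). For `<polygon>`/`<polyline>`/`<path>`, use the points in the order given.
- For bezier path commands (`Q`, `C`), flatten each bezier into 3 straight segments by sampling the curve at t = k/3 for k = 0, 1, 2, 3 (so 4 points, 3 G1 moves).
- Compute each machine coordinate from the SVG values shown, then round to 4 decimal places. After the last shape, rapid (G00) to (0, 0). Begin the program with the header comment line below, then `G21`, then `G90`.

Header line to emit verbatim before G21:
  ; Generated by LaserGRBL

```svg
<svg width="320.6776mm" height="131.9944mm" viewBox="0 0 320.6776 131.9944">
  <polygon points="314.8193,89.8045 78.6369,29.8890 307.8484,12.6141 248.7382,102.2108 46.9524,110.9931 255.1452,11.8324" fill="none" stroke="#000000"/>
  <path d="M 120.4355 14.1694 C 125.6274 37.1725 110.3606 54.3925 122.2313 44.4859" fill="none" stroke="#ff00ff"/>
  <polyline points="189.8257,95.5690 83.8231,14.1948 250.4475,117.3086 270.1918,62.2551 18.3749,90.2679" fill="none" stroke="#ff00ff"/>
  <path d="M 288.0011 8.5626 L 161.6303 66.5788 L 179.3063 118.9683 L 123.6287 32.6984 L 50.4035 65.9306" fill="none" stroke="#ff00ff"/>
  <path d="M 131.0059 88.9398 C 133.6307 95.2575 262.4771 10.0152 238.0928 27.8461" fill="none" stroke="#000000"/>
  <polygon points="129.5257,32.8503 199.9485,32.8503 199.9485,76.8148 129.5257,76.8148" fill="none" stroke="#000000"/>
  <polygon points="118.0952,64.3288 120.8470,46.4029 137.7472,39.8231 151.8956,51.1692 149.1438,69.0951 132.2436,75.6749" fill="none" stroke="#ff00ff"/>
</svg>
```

; Generated by LaserGRBL
G21
G90
G00 X314.8193 Y42.1899
M3 S245
G1 X78.6369 Y102.1054 F3301
G1 X307.8484 Y119.3803 F3301
G1 X248.7382 Y29.7836 F3301
G1 X46.9524 Y21.0013 F3301
G1 X255.1452 Y120.1620 F3301
G1 X314.8193 Y42.1899 F3301
M5
G00 X120.4355 Y117.8250
M3 S543
G1 X120.5707 Y97.5401 F2311
G1 X117.6436 Y85.8536 F2311
G1 X122.2313 Y87.5085 F2311
M5
G00 X189.8257 Y36.4254
M3 S543
G1 X83.8231 Y117.7996 F2311
G1 X250.4475 Y14.6858 F2311
G1 X270.1918 Y69.7393 F2311
G1 X18.3749 Y41.7265 F2311
M5
G00 X288.0011 Y123.4318
M3 S543
G1 X161.6303 Y65.4156 F2311
G1 X179.3063 Y13.0261 F2311
G1 X123.6287 Y99.2960 F2311
G1 X50.4035 Y66.0638 F2311
M5
G00 X131.0059 Y43.0546
M3 S245
G1 X165.3545 Y60.0483 F3301
G1 X221.7503 Y94.8301 F3301
G1 X238.0928 Y104.1483 F3301
M5
G00 X129.5257 Y99.1441
M3 S245
G1 X199.9485 Y99.1441 F3301
G1 X199.9485 Y55.1796 F3301
G1 X129.5257 Y55.1796 F3301
G1 X129.5257 Y99.1441 F3301
M5
G00 X118.0952 Y67.6656
M3 S543
G1 X120.8470 Y85.5915 F2311
G1 X137.7472 Y92.1713 F2311
G1 X151.8956 Y80.8252 F2311
G1 X149.1438 Y62.8993 F2311
G1 X132.2436 Y56.3195 F2311
G1 X118.0952 Y67.6656 F2311
M5
G00 X0.0000 Y0.0000

viewBox `0 0 320.6776 131.9944` with mm width/height → 1 unit = 1 mm. Flip: y_m = 131.9944 − y_svg.

**Shape 1** — `<polygon>` closed polygon, stroke `#000000` → engrave (S245, F3301). Machine vertices: (314.8193,42.1899) → (78.6369,102.1054) → (307.8484,119.3803) → (248.7382,29.7836) → (46.9524,21.0013) → (255.1452,120.1620) → (314.8193,42.1899). Closed: final G1 returns to the first vertex.

**Shape 2** — `<path>` cubic bezier, stroke `#ff00ff` → score (S543, F2311). Control points (SVG): P0=(120.4355,14.1694), P1=(125.6274,37.1725), P2=(110.3606,54.3925), P3=(122.2313,44.4859); sampled at t=k/3. Machine vertices: (120.4355,117.8250) → (120.5707,97.5401) → (117.6436,85.8536) → (122.2313,87.5085). Open path.

**Shape 3** — `<polyline>` open polyline, stroke `#ff00ff` → score (S543, F2311). Machine vertices: (189.8257,36.4254) → (83.8231,117.7996) → (250.4475,14.6858) → (270.1918,69.7393) → (18.3749,41.7265). Open path.

**Shape 4** — `<path>` open polyline, stroke `#ff00ff` → score (S543, F2311). Machine vertices: (288.0011,123.4318) → (161.6303,65.4156) → (179.3063,13.0261) → (123.6287,99.2960) → (50.4035,66.0638). Open path.

**Shape 5** — `<path>` cubic bezier, stroke `#000000` → engrave (S245, F3301). Control points (SVG): P0=(131.0059,88.9398), P1=(133.6307,95.2575), P2=(262.4771,10.0152), P3=(238.0928,27.8461); sampled at t=k/3. Machine vertices: (131.0059,43.0546) → (165.3545,60.0483) → (221.7503,94.8301) → (238.0928,104.1483). Open path.

**Shape 6** — `<polygon>` rectangle, stroke `#000000` → engrave (S245, F3301). Machine vertices: (129.5257,99.1441) → (199.9485,99.1441) → (199.9485,55.1796) → (129.5257,55.1796) → (129.5257,99.1441). Closed: final G1 returns to the first vertex.

**Shape 7** — `<polygon>` regular polygon, stroke `#ff00ff` → score (S543, F2311). Machine vertices: (118.0952,67.6656) → (120.8470,85.5915) → (137.7472,92.1713) → (151.8956,80.8252) → (149.1438,62.8993) → (132.2436,56.3195) → (118.0952,67.6656). Closed: final G1 returns to the first vertex.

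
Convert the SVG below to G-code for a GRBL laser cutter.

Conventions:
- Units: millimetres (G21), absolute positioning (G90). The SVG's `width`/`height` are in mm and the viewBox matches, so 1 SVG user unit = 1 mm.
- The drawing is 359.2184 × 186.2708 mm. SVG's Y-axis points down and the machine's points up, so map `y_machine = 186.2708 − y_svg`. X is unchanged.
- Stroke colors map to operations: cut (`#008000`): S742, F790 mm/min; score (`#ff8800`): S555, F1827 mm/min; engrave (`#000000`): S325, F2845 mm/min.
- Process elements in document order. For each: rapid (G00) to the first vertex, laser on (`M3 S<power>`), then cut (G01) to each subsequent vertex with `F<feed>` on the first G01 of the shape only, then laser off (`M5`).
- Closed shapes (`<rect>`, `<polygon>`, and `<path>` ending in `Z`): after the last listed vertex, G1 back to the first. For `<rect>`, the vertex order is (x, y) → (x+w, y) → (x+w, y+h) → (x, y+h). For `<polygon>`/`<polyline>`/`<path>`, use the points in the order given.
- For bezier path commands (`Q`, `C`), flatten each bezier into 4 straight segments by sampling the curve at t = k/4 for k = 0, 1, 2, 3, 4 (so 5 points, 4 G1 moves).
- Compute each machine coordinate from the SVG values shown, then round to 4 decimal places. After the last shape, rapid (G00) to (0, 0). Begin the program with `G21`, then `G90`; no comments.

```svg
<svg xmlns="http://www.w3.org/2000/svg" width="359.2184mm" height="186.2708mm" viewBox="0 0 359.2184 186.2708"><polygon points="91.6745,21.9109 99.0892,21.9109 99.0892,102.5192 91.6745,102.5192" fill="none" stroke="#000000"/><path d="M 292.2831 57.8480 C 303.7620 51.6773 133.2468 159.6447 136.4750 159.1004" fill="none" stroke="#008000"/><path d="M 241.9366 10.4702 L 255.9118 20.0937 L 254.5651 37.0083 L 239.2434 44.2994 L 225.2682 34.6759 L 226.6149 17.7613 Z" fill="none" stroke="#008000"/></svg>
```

G21
G90
G00 X91.6745 Y164.3599
M3 S325
G01 X99.0892 Y164.3599 F2845
G01 X99.0892 Y83.7516
G01 X91.6745 Y83.7516
G01 X91.6745 Y164.3599
M5
G00 X292.2831 Y128.4228
M3 S742
G01 X272.3268 Y115.1288 F790
G01 X217.4731 Y79.9065
G01 X161.0723 Y43.6292
G01 X136.4750 Y27.1704
M5
G00 X241.9366 Y175.8006
M3 S742
G01 X255.9118 Y166.1771 F790
G01 X254.5651 Y149.2625
G01 X239.2434 Y141.9714
G01 X225.2682 Y151.5949
G01 X226.6149 Y168.5095
G01 X241.9366 Y175.8006
M5
G00 X0.0000 Y0.0000

viewBox `0 0 359.2184 186.2708` with mm width/height → 1 unit = 1 mm. Flip: y_m = 186.2708 − y_svg.

**Shape 1** — `<polygon>` rectangle, stroke `#000000` → engrave (S325, F2845). Machine vertices: (91.6745,164.3599) → (99.0892,164.3599) → (99.0892,83.7516) → (91.6745,83.7516) → (91.6745,164.3599). Closed: final G1 returns to the first vertex.

**Shape 2** — `<path>` cubic bezier, stroke `#008000` → cut (S742, F790). Control points (SVG): P0=(292.2831,57.8480), P1=(303.7620,51.6773), P2=(133.2468,159.6447), P3=(136.4750,159.1004); sampled at t=k/4. Machine vertices: (292.2831,128.4228) → (272.3268,115.1288) → (217.4731,79.9065) → (161.0723,43.6292) → (136.4750,27.1704). Open path.

**Shape 3** — `<path>` regular polygon, stroke `#008000` → cut (S742, F790). Machine vertices: (241.9366,175.8006) → (255.9118,166.1771) → (254.5651,149.2625) → (239.2434,141.9714) → (225.2682,151.5949) → (226.6149,168.5095) → (241.9366,175.8006). Closed: final G1 returns to the first vertex.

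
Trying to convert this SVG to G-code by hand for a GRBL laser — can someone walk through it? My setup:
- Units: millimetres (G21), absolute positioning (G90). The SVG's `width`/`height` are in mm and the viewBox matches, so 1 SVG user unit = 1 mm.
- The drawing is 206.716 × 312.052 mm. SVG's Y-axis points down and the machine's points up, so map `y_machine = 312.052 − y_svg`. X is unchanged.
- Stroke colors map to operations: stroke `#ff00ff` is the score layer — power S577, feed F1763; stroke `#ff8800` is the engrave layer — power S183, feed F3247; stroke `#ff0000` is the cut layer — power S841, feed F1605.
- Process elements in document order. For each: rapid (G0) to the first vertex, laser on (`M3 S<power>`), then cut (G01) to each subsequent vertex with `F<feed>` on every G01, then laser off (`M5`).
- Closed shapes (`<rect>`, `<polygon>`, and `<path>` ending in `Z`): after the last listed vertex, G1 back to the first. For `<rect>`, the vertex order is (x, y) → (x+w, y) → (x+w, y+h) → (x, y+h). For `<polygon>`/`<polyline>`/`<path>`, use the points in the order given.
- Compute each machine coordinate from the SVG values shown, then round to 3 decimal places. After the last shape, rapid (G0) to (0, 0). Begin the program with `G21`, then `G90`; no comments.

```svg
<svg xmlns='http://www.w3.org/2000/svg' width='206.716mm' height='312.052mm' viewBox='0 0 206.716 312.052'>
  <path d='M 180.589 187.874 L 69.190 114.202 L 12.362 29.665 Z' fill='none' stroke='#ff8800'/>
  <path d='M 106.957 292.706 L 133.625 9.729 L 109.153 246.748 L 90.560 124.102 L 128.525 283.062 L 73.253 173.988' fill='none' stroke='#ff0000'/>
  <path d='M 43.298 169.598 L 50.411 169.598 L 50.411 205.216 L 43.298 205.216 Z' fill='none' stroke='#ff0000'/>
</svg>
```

G21
G90
G0 X180.589 Y124.178
M3 S183
G01 X69.190 Y197.850 F3247
G01 X12.362 Y282.387 F3247
G01 X180.589 Y124.178 F3247
M5
G0 X106.957 Y19.346
M3 S841
G01 X133.625 Y302.323 F1605
G01 X109.153 Y65.304 F1605
G01 X90.560 Y187.950 F1605
G01 X128.525 Y28.990 F1605
G01 X73.253 Y138.064 F1605
M5
G0 X43.298 Y142.454
M3 S841
G01 X50.411 Y142.454 F1605
G01 X50.411 Y106.836 F1605
G01 X43.298 Y106.836 F1605
G01 X43.298 Y142.454 F1605
M5
G0 X0.000 Y0.000

viewBox `0 0 206.716 312.052` with mm width/height → 1 unit = 1 mm. Flip: y_m = 312.052 − y_svg.

**Shape 1** — `<path>` closed polygon, stroke `#ff8800` → engrave (S183, F3247). Machine vertices: (180.589,124.178) → (69.190,197.850) → (12.362,282.387) → (180.589,124.178). Closed: final G1 returns to the first vertex.

**Shape 2** — `<path>` open polyline, stroke `#ff0000` → cut (S841, F1605). Machine vertices: (106.957,19.346) → (133.625,302.323) → (109.153,65.304) → (90.560,187.950) → (128.525,28.990) → (73.253,138.064). Open path.

**Shape 3** — `<path>` rectangle, stroke `#ff0000` → cut (S841, F1605). Machine vertices: (43.298,142.454) → (50.411,142.454) → (50.411,106.836) → (43.298,106.836) → (43.298,142.454). Closed: final G1 returns to the first vertex.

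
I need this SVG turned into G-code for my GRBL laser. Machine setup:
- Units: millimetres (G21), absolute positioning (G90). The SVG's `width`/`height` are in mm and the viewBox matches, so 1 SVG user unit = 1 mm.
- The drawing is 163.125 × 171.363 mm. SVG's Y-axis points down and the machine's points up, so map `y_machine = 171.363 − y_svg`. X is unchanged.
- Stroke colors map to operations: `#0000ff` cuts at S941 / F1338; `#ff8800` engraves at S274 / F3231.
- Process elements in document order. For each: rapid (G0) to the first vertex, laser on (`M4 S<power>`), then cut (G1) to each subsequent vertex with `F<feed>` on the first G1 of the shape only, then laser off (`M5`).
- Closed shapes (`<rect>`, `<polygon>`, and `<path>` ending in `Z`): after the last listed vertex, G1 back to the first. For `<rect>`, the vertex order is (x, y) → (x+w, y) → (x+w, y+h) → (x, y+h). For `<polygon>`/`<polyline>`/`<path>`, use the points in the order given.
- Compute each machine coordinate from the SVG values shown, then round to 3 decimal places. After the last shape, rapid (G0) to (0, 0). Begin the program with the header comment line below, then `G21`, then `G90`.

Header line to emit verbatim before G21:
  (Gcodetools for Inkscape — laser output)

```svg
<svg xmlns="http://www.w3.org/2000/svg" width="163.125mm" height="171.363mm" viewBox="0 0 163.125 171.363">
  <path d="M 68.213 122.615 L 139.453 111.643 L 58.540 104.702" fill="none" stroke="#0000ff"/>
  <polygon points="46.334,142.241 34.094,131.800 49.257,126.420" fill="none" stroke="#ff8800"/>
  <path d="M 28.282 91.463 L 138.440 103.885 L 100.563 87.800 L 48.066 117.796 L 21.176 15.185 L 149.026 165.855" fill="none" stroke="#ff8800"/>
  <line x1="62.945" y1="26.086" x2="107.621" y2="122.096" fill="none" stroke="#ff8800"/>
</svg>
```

1 u = 1 mm; y_m = 171.363 − y.

[1] `<path>` open polyline, #0000ff→cut S941 F1338: (68.213,48.748) → (139.453,59.720) → (58.540,66.661)

[2] `<polygon>` regular polygon, #ff8800→engrave S274 F3231: (46.334,29.122) → (34.094,39.563) → (49.257,44.943) → (46.334,29.122) (closed)

[3] `<path>` open polyline, #ff8800→engrave S274 F3231: (28.282,79.900) → (138.440,67.478) → (100.563,83.563) → (48.066,53.567) → (21.176,156.178) → (149.026,5.508)

[4] `<line>` line segment, #ff8800→engrave S274 F3231: (62.945,145.277) → (107.621,49.267)

(Gcodetools for Inkscape — laser output)
G21
G90
G0 X68.213 Y48.748
M4 S941
G1 X139.453 Y59.720 F1338
G1 X58.540 Y66.661
M5
G0 X46.334 Y29.122
M4 S274
G1 X34.094 Y39.563 F3231
G1 X49.257 Y44.943
G1 X46.334 Y29.122
M5
G0 X28.282 Y79.900
M4 S274
G1 X138.440 Y67.478 F3231
G1 X100.563 Y83.563
G1 X48.066 Y53.567
G1 X21.176 Y156.178
G1 X149.026 Y5.508
M5
G0 X62.945 Y145.277
M4 S274
G1 X107.621 Y49.267 F3231
M5
G0 X0.000 Y0.000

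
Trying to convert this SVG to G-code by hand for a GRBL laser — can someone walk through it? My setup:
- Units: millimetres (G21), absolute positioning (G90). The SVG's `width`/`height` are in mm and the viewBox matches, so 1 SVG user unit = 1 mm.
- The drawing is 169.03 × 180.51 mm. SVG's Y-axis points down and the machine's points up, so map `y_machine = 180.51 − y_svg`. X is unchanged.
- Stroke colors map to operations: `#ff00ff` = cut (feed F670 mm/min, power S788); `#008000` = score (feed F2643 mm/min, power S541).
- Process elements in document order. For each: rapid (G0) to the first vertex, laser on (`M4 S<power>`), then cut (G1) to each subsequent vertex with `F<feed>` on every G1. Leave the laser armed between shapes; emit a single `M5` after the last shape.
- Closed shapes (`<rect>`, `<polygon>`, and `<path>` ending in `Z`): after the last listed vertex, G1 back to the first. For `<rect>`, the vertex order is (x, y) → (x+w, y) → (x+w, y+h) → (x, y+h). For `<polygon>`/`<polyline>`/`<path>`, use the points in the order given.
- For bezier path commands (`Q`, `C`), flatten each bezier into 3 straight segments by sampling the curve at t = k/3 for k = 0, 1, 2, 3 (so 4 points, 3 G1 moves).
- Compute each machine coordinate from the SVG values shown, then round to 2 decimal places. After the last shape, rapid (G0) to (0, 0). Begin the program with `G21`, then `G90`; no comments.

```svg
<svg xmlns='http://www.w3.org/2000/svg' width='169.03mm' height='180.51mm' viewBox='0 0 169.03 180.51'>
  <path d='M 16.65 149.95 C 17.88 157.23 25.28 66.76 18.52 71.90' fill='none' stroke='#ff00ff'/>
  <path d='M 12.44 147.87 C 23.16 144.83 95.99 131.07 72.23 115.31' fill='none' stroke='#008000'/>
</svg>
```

1 u = 1 mm; y_m = 180.51 − y.

[1] `<path>` cubic bezier, #ff00ff→cut S788 F670: (16.65,30.56) → (19.18,48.70) → (21.31,89.04) → (18.52,108.61)

[2] `<path>` cubic bezier, #008000→score S541 F2643: (12.44,32.64) → (37.99,38.93) → (69.67,50.43) → (72.23,65.20)

G21
G90
G0 X16.65 Y30.56
M4 S788
G1 X19.18 Y48.70 F670
G1 X21.31 Y89.04 F670
G1 X18.52 Y108.61 F670
G0 X12.44 Y32.64
M4 S541
G1 X37.99 Y38.93 F2643
G1 X69.67 Y50.43 F2643
G1 X72.23 Y65.20 F2643
M5
G0 X0.00 Y0.00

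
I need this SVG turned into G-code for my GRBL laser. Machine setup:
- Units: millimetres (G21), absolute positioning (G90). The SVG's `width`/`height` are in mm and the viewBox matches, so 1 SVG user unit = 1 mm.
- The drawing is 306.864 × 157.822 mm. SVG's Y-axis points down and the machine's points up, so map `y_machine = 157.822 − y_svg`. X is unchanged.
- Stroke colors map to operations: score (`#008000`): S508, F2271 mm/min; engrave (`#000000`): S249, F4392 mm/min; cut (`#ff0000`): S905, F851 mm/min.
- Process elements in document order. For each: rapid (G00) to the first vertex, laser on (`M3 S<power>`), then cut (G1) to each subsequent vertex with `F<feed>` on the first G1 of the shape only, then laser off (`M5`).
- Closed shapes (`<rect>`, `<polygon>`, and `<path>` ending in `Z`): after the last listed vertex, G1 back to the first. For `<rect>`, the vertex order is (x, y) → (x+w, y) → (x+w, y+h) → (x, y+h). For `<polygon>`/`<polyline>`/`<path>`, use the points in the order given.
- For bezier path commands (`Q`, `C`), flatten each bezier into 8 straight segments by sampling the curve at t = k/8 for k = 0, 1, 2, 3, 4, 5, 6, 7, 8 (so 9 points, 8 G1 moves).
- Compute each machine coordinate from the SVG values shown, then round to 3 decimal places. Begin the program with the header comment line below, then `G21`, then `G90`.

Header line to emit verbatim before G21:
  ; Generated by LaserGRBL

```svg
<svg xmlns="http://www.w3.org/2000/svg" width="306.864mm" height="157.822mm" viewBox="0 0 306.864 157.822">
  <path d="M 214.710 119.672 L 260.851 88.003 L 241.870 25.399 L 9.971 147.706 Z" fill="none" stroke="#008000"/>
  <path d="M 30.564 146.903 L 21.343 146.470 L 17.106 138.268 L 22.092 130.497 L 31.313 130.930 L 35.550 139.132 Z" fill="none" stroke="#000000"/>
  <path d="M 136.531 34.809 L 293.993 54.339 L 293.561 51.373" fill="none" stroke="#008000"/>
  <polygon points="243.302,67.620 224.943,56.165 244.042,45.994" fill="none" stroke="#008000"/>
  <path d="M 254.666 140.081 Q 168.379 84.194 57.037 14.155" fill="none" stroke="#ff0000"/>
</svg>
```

Since the viewBox matches the mm dimensions, user units are millimetres directly. The only transform is the Y-flip y_m = 157.822 − y_svg.

Shape 1 is a closed polygon drawn with `<path>`. Its stroke #008000 means score at S508, F2271. After flipping Y the toolpath is (214.710,38.150) → (260.851,69.819) → (241.870,132.423) → (9.971,10.116) → (214.710,38.150), returning to the start.

Shape 2 is a regular polygon drawn with `<path>`. Its stroke #000000 means engrave at S249, F4392. After flipping Y the toolpath is (30.564,10.919) → (21.343,11.352) → (17.106,19.554) → (22.092,27.325) → (31.313,26.892) → (35.550,18.690) → (30.564,10.919), returning to the start.

Shape 3 is a open polyline drawn with `<path>`. Its stroke #008000 means score at S508, F2271. After flipping Y the toolpath is (136.531,123.013) → (293.993,103.483) → (293.561,106.449).

Shape 4 is a regular polygon drawn with `<polygon>`. Its stroke #008000 means score at S508, F2271. After flipping Y the toolpath is (243.302,90.202) → (224.943,101.657) → (244.042,111.828) → (243.302,90.202), returning to the start.

Shape 5 is a quadratic bezier drawn with `<path>`. Its stroke #ff0000 means cut at S905, F851. After flipping Y the toolpath is (254.666,17.741) → (232.703,31.934) → (209.957,46.569) → (186.427,61.646) → (162.115,77.166) → (137.020,93.128) → (111.142,109.532) → (84.481,126.378) → (57.037,143.667).

; Generated by LaserGRBL
G21
G90
G00 X214.710 Y38.150
M3 S508
G1 X260.851 Y69.819 F2271
G1 X241.870 Y132.423
G1 X9.971 Y10.116
G1 X214.710 Y38.150
M5
G00 X30.564 Y10.919
M3 S249
G1 X21.343 Y11.352 F4392
G1 X17.106 Y19.554
G1 X22.092 Y27.325
G1 X31.313 Y26.892
G1 X35.550 Y18.690
G1 X30.564 Y10.919
M5
G00 X136.531 Y123.013
M3 S508
G1 X293.993 Y103.483 F2271
G1 X293.561 Y106.449
M5
G00 X243.302 Y90.202
M3 S508
G1 X224.943 Y101.657 F2271
G1 X244.042 Y111.828
G1 X243.302 Y90.202
M5
G00 X254.666 Y17.741
M3 S905
G1 X232.703 Y31.934 F851
G1 X209.957 Y46.569
G1 X186.427 Y61.646
G1 X162.115 Y77.166
G1 X137.020 Y93.128
G1 X111.142 Y109.532
G1 X84.481 Y126.378
G1 X57.037 Y143.667
M5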